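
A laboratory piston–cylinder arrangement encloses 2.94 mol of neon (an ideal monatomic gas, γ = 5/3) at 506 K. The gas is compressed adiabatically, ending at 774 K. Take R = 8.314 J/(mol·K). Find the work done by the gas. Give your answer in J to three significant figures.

Adiabatic ⇒ Q = 0, so W_by = −ΔU = nCᵥ(T₁ − T₂).
Cᵥ = 3R/2 = 12.47 J/(mol·K).
W = (2.94)(12.47)(506 − 774) = -9826 J.

W ≈ -9830 J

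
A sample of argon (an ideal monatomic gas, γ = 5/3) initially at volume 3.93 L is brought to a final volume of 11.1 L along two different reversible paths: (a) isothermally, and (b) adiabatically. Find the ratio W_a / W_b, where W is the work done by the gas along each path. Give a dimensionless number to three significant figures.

Path (a) isothermal: W = P₁V₁ ln(V₂/V₁) → W_a/(P₁V₁) = 1.038.
Path (b) adiabatic: W = P₁V₁(1 − (V₁/V₂)^(γ−1))/(γ−1) → W_b/(P₁V₁) = 0.7493.
W_a / W_b = 1.038 / 0.7493 = 1.386.

W_a / W_b ≈ 1.39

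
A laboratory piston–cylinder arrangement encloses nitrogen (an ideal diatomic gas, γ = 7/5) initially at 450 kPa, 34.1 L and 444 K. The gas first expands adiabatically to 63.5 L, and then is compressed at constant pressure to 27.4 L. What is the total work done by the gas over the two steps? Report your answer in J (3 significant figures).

W_total ≈ 1640 J

Step 1 (adiabatic): W = (P₁V₁ − P₂V₂)/(γ−1) = (15345 − 11966)/0.4 = 8447 J.
After step 1: P = 188.4 kPa, V = 63.5 L, T = 346.2 K.
Step 2 (isobaric): W = PΔV = (188.4 kPa)(27.4 − 63.5 L) = -6803 J.
W_total = 8447 − 6803 = 1644 J.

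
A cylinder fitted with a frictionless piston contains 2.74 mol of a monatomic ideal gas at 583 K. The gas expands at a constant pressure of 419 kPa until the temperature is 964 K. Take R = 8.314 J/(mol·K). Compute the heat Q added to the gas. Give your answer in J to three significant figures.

Q ≈ 21700 J

Isobaric: W = nRΔT = (2.74)(8.314)(381) = 8679 J.
ΔU = nCᵥΔT with Cᵥ = 3R/2: ΔU = (2.74)(12.47)(381) = 13019 J.
Q = ΔU + W = 13019 + 8679 = 21698 J.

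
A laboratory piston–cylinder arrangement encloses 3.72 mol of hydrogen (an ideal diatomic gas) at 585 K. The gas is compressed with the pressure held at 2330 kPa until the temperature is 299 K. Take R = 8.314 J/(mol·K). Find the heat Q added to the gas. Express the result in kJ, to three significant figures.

Q ≈ -31.0 kJ

Isobaric: W = nRΔT = (3.72)(8.314)(-286) = -8845 J.
ΔU = nCᵥΔT with Cᵥ = 5R/2: ΔU = (3.72)(20.79)(-286) = -22114 J.
Q = ΔU + W = -22114 − 8845 = -30959 J.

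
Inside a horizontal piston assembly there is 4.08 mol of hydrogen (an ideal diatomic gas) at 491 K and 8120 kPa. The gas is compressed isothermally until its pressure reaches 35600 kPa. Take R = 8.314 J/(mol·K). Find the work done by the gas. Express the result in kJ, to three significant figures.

W ≈ -24.6 kJ

Isothermal process: W = nRT ln(V₂/V₁) = nRT ln(P₁/P₂).
W = (4.08)(8.314)(491) × ln(8120/35600)
  = 16655 × ln(0.2281) = 16655 × -1.478
W_by_gas = -24617 J.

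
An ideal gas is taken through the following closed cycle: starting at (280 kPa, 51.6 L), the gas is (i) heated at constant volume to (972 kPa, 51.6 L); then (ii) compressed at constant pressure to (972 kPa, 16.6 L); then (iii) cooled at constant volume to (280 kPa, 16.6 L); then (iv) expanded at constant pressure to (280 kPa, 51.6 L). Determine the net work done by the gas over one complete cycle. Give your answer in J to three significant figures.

Constant-volume legs do no work.
W(ii) = (972)(16.6 − 51.6) = -34020 J; W(iv) = (280)(51.6 − 16.6) = 9800 J.
W_net = -34020 + 9800 = -24220 J (the counter-clockwise enclosed area).

W_net ≈ -24200 J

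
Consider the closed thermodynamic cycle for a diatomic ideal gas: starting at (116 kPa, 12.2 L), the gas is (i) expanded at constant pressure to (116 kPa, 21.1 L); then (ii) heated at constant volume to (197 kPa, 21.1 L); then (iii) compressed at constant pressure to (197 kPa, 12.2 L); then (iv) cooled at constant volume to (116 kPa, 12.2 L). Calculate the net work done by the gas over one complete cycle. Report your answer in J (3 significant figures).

W_net ≈ -721 J

Constant-volume legs do no work.
W(i) = (116)(21.1 − 12.2) = 1032 J; W(iii) = (197)(12.2 − 21.1) = -1753 J.
W_net = 1032 − 1753 = -720.9 J (the counter-clockwise enclosed area).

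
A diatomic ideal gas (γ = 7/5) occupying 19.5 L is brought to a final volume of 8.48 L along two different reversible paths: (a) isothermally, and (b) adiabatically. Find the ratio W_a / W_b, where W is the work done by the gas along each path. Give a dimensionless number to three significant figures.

Path (a) isothermal: W = P₁V₁ ln(V₂/V₁) → W_a/(P₁V₁) = -0.8327.
Path (b) adiabatic: W = P₁V₁(1 − (V₁/V₂)^(γ−1))/(γ−1) → W_b/(P₁V₁) = -0.9882.
W_a / W_b = -0.8327 / -0.9882 = 0.8427.

W_a / W_b ≈ 0.843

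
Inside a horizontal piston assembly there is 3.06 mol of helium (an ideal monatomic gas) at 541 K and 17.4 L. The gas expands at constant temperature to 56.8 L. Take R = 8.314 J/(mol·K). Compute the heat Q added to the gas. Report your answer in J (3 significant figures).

Isothermal ⇒ ΔU = 0, so Q = W = nRT ln(V₂/V₁).
Q = (3.06)(8.314)(541) ln(56.8/17.4) = 13763 × 1.183 = 16283 J.

Q ≈ 16300 J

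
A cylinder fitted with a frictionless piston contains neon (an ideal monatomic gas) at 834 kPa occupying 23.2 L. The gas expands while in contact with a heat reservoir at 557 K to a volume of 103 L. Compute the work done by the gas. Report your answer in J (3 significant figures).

Isothermal: W = nRT ln(V₂/V₁) = P₁V₁ ln(V₂/V₁).
P₁V₁ = (834 kPa)(23.2 L) = 19349 J.
W = 19349 × ln(103/23.2) = 19349 × 1.491
W_by_gas = 28841 J.

W ≈ 28800 J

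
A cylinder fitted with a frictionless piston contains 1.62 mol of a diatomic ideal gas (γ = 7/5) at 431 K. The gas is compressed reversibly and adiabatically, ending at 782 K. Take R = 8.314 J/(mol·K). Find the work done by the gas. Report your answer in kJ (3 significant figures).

W ≈ -11.8 kJ

Adiabatic ⇒ Q = 0, so W_by = −ΔU = nCᵥ(T₁ − T₂).
Cᵥ = 5R/2 = 20.79 J/(mol·K).
W = (1.62)(20.79)(431 − 782) = -11819 J.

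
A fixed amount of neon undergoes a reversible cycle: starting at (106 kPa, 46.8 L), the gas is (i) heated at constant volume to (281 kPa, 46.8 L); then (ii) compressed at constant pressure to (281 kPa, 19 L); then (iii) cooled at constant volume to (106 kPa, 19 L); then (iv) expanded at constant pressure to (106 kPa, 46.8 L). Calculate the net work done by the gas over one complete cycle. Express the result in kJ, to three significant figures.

W_net ≈ -4.86 kJ

Constant-volume legs do no work.
W(ii) = (281)(19 − 46.8) = -7812 J; W(iv) = (106)(46.8 − 19) = 2947 J.
W_net = -7812 + 2947 = -4865 J (the counter-clockwise enclosed area).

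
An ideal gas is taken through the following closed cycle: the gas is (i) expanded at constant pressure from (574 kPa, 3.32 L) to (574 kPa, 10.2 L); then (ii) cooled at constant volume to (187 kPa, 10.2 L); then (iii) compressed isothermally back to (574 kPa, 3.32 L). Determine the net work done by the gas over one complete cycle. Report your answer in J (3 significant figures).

Leg (i): W = PΔV = (574)(10.2 − 3.32) = 3949 J.
Leg (ii): W = 0.
Leg (iii): W = PᵢVᵢ ln(V_f/Vᵢ) = (1907) ln(3.32/10.2) = -2141 J.
W_net = 3949 − 2141 = 1808 J.

W_net ≈ 1810 J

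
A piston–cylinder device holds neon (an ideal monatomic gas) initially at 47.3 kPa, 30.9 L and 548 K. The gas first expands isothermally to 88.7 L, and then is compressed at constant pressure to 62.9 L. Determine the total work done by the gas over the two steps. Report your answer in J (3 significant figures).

W_total ≈ 1120 J

Step 1 (isothermal): W = P₁V₁ ln(V₂/V₁) = (1462) ln(88.7/30.9) = 1541 J.
After step 1: P = 16.48 kPa, V = 88.7 L, T = 548 K.
Step 2 (isobaric): W = PΔV = (16.48 kPa)(62.9 − 88.7 L) = -425.1 J.
W_total = 1541 − 425.1 = 1116 J.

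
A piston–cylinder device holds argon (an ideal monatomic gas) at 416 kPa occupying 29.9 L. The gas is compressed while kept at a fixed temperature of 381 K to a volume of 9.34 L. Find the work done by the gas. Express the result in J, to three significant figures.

W ≈ -14500 J

Isothermal: W = nRT ln(V₂/V₁) = P₁V₁ ln(V₂/V₁).
P₁V₁ = (416 kPa)(29.9 L) = 12438 J.
W = 12438 × ln(9.34/29.9) = 12438 × -1.164
W_by_gas = -14473 J.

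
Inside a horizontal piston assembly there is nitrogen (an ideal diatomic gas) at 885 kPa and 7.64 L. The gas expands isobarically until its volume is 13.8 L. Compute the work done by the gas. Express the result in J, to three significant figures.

Isobaric: W = P ΔV.
W = (885 kPa)(13.8 − 7.64 L) = (885)(6.16) = 5452 J.

W ≈ 5450 J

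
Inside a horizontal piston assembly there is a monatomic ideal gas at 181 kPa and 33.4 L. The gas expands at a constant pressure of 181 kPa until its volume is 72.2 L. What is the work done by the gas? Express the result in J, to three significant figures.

W ≈ 7020 J

Isobaric: W = P ΔV.
W = (181 kPa)(72.2 − 33.4 L) = (181)(38.8) = 7023 J.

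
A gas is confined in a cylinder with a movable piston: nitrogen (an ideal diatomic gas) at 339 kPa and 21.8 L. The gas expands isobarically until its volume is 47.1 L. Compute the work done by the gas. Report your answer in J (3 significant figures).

W ≈ 8580 J

Isobaric: W = P ΔV.
W = (339 kPa)(47.1 − 21.8 L) = (339)(25.3) = 8577 J.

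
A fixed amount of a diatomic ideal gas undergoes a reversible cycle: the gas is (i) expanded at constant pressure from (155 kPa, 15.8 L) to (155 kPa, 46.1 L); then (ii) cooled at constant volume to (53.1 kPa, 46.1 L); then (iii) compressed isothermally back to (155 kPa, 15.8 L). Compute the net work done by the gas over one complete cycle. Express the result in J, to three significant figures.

Leg (i): W = PΔV = (155)(46.1 − 15.8) = 4696 J.
Leg (ii): W = 0.
Leg (iii): W = PᵢVᵢ ln(V_f/Vᵢ) = (2448) ln(15.8/46.1) = -2621 J.
W_net = 4696 − 2621 = 2075 J.

W_net ≈ 2080 J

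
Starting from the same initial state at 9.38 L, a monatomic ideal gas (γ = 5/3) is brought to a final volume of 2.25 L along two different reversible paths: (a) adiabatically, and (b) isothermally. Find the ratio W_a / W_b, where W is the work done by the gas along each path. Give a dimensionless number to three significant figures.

W_a / W_b ≈ 1.67

Path (a) adiabatic: W = P₁V₁(1 − (V₁/V₂)^(γ−1))/(γ−1) → W_a/(P₁V₁) = -2.385.
Path (b) isothermal: W = P₁V₁ ln(V₂/V₁) → W_b/(P₁V₁) = -1.428.
W_a / W_b = -2.385 / -1.428 = 1.671.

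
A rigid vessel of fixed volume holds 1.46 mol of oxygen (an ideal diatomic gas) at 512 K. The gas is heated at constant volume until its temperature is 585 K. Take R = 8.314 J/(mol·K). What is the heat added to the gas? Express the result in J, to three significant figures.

Constant volume ⇒ W = 0, so Q = ΔU = nCᵥΔT with Cᵥ = 5R/2 = 20.79 J/(mol·K).
ΔU = (1.46)(20.79)(585 − 512) = 2215 J.

Q ≈ 2220 J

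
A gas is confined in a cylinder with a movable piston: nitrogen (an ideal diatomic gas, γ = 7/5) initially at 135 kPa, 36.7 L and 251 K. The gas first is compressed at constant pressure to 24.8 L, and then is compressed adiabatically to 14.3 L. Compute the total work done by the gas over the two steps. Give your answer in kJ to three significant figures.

W_total ≈ -3.67 kJ

Step 1 (isobaric): W = PΔV = (135 kPa)(24.8 − 36.7 L) = -1607 J.
After step 1: P = 135 kPa, V = 24.8 L, T = 169.6 K.
Step 2 (adiabatic): W = (P₁V₁ − P₂V₂)/(γ−1) = (3348 − 4173)/0.4 = -2062 J.
W_total = -1607 − 2062 = -3669 J.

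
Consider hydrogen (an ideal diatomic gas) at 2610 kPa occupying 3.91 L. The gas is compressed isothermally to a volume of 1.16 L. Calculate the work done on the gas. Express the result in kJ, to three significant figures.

Isothermal: W = nRT ln(V₂/V₁) = P₁V₁ ln(V₂/V₁).
P₁V₁ = (2610 kPa)(3.91 L) = 10205 J.
W = 10205 × ln(1.16/3.91) = 10205 × -1.215
W_by_gas = -12400 J; work on gas = −W_by = 12400 J.

W ≈ 12.4 kJ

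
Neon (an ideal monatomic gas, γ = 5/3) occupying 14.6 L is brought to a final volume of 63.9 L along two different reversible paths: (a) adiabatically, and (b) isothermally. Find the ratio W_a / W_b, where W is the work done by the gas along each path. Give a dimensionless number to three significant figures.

W_a / W_b ≈ 0.636

Path (a) adiabatic: W = P₁V₁(1 − (V₁/V₂)^(γ−1))/(γ−1) → W_a/(P₁V₁) = 0.9394.
Path (b) isothermal: W = P₁V₁ ln(V₂/V₁) → W_b/(P₁V₁) = 1.476.
W_a / W_b = 0.9394 / 1.476 = 0.6363.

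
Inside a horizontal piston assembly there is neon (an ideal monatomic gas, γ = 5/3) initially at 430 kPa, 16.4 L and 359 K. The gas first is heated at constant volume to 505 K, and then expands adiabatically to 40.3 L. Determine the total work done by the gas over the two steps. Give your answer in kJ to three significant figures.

W_total ≈ 6.71 kJ

Step 1 (isochoric): W = 0 (constant volume).
After step 1: P = 604.9 kPa (V unchanged).
Step 2 (adiabatic): W = (P₁V₁ − P₂V₂)/(γ−1) = (9920 − 5448)/0.667 = 6709 J.
W_total = 0 + 6709 = 6709 J.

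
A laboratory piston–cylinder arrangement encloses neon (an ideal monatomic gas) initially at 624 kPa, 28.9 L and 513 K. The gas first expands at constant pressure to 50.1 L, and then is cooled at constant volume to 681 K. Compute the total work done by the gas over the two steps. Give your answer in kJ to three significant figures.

Step 1 (isobaric): W = PΔV = (624 kPa)(50.1 − 28.9 L) = 13229 J.
Step 2 (isochoric): W = 0 (constant volume).
W_total = 13229 + 0 = 13229 J.

W_total ≈ 13.2 kJ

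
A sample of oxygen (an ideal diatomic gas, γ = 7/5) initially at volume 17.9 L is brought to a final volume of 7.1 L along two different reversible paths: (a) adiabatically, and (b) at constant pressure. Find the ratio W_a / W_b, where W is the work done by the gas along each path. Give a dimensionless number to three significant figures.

Path (a) adiabatic: W = P₁V₁(1 − (V₁/V₂)^(γ−1))/(γ−1) → W_a/(P₁V₁) = -1.119.
Path (b) isobaric: W = P₁(V₂ − V₁) → W_b/(P₁V₁) = -0.6034.
W_a / W_b = -1.119 / -0.6034 = 1.854.

W_a / W_b ≈ 1.85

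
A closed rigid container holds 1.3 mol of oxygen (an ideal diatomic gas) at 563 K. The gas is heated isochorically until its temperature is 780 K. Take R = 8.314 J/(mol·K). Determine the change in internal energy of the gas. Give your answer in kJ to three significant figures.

Constant volume ⇒ W = 0, so Q = ΔU = nCᵥΔT with Cᵥ = 5R/2 = 20.79 J/(mol·K).
ΔU = (1.3)(20.79)(780 − 563) = 5863 J.

ΔU ≈ 5.86 kJ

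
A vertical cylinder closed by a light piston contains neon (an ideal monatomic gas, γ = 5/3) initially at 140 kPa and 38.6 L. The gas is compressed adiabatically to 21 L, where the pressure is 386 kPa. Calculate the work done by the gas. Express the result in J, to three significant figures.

Adiabatic: W = (P₁V₁ − P₂V₂)/(γ − 1) with γ = 5/3.
P₁V₁ = 5404 J, P₂V₂ = 8106 J.
W = (5404 − 8106) / 0.6667 = -4053 J.

W ≈ -4050 J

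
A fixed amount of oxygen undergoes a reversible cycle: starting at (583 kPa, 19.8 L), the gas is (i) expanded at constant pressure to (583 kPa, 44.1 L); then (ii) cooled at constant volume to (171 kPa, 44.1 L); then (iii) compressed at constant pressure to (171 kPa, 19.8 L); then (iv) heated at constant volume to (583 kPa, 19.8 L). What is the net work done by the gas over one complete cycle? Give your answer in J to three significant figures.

W_net ≈ 10000 J

Constant-volume legs do no work.
W(i) = (583)(44.1 − 19.8) = 14167 J; W(iii) = (171)(19.8 − 44.1) = -4155 J.
W_net = 14167 − 4155 = 10012 J (the clockwise enclosed area).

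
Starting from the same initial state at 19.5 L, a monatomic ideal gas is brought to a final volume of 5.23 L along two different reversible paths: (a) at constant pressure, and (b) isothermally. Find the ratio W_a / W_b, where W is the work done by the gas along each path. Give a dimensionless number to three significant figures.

W_a / W_b ≈ 0.556

Path (a) isobaric: W = P₁(V₂ − V₁) → W_a/(P₁V₁) = -0.7318.
Path (b) isothermal: W = P₁V₁ ln(V₂/V₁) → W_b/(P₁V₁) = -1.316.
W_a / W_b = -0.7318 / -1.316 = 0.5561.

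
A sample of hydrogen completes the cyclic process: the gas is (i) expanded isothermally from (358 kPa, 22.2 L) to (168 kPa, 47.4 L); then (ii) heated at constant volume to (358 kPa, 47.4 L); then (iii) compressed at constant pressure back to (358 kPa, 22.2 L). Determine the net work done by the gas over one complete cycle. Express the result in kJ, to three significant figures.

W_net ≈ -2.99 kJ

Leg (i): W = PᵢVᵢ ln(V_f/Vᵢ) = (7948) ln(47.4/22.2) = 6028 J.
Leg (ii): W = 0.
Leg (iii): W = PΔV = (358)(22.2 − 47.4) = -9022 J.
W_net = 6028 − 9022 = -2993 J.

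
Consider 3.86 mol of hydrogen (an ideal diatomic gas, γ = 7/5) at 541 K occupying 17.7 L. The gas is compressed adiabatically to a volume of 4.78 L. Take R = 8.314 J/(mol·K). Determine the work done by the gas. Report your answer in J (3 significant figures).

W ≈ -29900 J

Adiabatic: TV^(γ−1) = const with γ = 7/5.
T₂ = T₁ (V₁/V₂)^(γ−1) = 541 × (17.7/4.78)^0.4 = 541 × 1.688 = 913.3 K.
W_by = nCᵥ(T₁ − T₂) = (3.86)(20.79)(541 − 913.3) = -29870 J.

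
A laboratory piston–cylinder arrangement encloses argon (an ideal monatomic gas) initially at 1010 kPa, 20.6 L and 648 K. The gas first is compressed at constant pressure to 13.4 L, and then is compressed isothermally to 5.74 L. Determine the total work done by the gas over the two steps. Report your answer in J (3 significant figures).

Step 1 (isobaric): W = PΔV = (1010 kPa)(13.4 − 20.6 L) = -7272 J.
After step 1: P = 1010 kPa, V = 13.4 L, T = 421.5 K.
Step 2 (isothermal): W = P₁V₁ ln(V₂/V₁) = (13534) ln(5.74/13.4) = -11474 J.
W_total = -7272 − 11474 = -18746 J.

W_total ≈ -18700 J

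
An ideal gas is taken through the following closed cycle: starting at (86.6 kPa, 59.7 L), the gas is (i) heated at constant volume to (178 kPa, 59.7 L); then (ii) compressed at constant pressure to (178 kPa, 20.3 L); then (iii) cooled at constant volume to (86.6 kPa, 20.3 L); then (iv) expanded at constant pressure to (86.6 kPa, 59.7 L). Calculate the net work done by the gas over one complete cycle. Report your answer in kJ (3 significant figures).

W_net ≈ -3.60 kJ

Constant-volume legs do no work.
W(ii) = (178)(20.3 − 59.7) = -7013 J; W(iv) = (86.6)(59.7 − 20.3) = 3412 J.
W_net = -7013 + 3412 = -3601 J (the counter-clockwise enclosed area).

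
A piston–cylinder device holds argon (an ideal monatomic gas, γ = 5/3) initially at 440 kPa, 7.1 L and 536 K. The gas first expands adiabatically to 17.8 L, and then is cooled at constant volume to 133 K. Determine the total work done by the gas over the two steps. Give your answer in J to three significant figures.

W_total ≈ 2150 J

Step 1 (adiabatic): W = (P₁V₁ − P₂V₂)/(γ−1) = (3124 − 1693)/0.667 = 2147 J.
Step 2 (isochoric): W = 0 (constant volume).
W_total = 2147 + 0 = 2147 J.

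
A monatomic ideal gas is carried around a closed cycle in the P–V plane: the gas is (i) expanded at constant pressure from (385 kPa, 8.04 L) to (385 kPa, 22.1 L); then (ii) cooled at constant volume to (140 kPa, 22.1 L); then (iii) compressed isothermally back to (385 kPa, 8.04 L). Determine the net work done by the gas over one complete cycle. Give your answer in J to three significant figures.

Leg (i): W = PΔV = (385)(22.1 − 8.04) = 5413 J.
Leg (ii): W = 0.
Leg (iii): W = PᵢVᵢ ln(V_f/Vᵢ) = (3094) ln(8.04/22.1) = -3128 J.
W_net = 5413 − 3128 = 2285 J.

W_net ≈ 2280 J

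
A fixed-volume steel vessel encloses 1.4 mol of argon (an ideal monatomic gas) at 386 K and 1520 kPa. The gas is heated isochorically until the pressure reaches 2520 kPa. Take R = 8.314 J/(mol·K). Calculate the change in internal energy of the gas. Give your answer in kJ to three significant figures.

Constant volume ⇒ W = 0, so Q = ΔU = nCᵥΔT with Cᵥ = 3R/2 = 12.47 J/(mol·K).
At constant V, T₂/T₁ = P₂/P₁ ⇒ ΔT = T₁(P₂/P₁ − 1) = 386·(2520/1520 − 1) = 253.9 K.
ΔU = (1.4)(12.47)(253.9) = 4434 J.

ΔU ≈ 4.43 kJ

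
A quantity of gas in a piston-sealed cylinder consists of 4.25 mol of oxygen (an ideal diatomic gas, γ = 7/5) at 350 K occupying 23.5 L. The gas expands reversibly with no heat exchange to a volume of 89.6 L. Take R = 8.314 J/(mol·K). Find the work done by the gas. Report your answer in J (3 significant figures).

Adiabatic: TV^(γ−1) = const with γ = 7/5.
T₂ = T₁ (V₁/V₂)^(γ−1) = 350 × (23.5/89.6)^0.4 = 350 × 0.5855 = 204.9 K.
W_by = nCᵥ(T₁ − T₂) = (4.25)(20.79)(350 − 204.9) = 12816 J.

W ≈ 12800 J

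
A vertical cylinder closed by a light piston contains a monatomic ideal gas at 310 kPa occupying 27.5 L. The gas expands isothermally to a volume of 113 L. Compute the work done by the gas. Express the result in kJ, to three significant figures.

W ≈ 12.0 kJ

Isothermal: W = nRT ln(V₂/V₁) = P₁V₁ ln(V₂/V₁).
P₁V₁ = (310 kPa)(27.5 L) = 8525 J.
W = 8525 × ln(113/27.5) = 8525 × 1.413
W_by_gas = 12048 J.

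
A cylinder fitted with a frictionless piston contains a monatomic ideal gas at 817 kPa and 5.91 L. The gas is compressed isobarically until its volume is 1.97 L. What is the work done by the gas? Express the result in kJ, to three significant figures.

W ≈ -3.22 kJ

Isobaric: W = P ΔV.
W = (817 kPa)(1.97 − 5.91 L) = (817)(-3.94) = -3219 J.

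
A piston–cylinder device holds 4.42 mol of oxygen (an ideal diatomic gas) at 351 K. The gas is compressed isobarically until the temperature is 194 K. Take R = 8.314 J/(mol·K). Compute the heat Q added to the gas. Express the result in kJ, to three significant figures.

Q ≈ -20.2 kJ

Isobaric: W = nRΔT = (4.42)(8.314)(-157) = -5769 J.
ΔU = nCᵥΔT with Cᵥ = 5R/2: ΔU = (4.42)(20.79)(-157) = -14424 J.
Q = ΔU + W = -14424 − 5769 = -20193 J.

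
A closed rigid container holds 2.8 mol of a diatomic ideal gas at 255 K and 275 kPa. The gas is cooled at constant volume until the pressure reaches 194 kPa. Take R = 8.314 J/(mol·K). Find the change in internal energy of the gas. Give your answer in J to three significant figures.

Constant volume ⇒ W = 0, so Q = ΔU = nCᵥΔT with Cᵥ = 5R/2 = 20.79 J/(mol·K).
At constant V, T₂/T₁ = P₂/P₁ ⇒ ΔT = T₁(P₂/P₁ − 1) = 255·(194/275 − 1) = -75.11 K.
ΔU = (2.8)(20.79)(-75.11) = -4371 J.

ΔU ≈ -4370 J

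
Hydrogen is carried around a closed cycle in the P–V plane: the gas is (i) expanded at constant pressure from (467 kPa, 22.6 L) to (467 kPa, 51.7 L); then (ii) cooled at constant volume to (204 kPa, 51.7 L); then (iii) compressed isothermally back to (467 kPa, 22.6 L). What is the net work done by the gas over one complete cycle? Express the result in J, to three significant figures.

W_net ≈ 4860 J

Leg (i): W = PΔV = (467)(51.7 − 22.6) = 13590 J.
Leg (ii): W = 0.
Leg (iii): W = PᵢVᵢ ln(V_f/Vᵢ) = (10547) ln(22.6/51.7) = -8728 J.
W_net = 13590 − 8728 = 4862 J.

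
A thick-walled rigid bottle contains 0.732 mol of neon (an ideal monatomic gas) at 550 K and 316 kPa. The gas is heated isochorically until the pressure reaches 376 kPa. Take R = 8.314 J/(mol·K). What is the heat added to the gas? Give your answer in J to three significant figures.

Q ≈ 953 J

Constant volume ⇒ W = 0, so Q = ΔU = nCᵥΔT with Cᵥ = 3R/2 = 12.47 J/(mol·K).
At constant V, T₂/T₁ = P₂/P₁ ⇒ ΔT = T₁(P₂/P₁ − 1) = 550·(376/316 − 1) = 104.4 K.
ΔU = (0.732)(12.47)(104.4) = 953.3 J.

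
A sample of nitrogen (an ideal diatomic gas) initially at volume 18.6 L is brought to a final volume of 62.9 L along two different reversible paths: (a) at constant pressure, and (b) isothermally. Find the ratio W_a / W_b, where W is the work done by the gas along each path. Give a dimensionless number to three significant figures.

W_a / W_b ≈ 1.95

Path (a) isobaric: W = P₁(V₂ − V₁) → W_a/(P₁V₁) = 2.382.
Path (b) isothermal: W = P₁V₁ ln(V₂/V₁) → W_b/(P₁V₁) = 1.218.
W_a / W_b = 2.382 / 1.218 = 1.955.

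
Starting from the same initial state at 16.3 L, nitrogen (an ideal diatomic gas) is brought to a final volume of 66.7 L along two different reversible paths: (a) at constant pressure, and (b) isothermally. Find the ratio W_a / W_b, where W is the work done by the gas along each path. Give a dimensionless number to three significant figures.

W_a / W_b ≈ 2.19

Path (a) isobaric: W = P₁(V₂ − V₁) → W_a/(P₁V₁) = 3.092.
Path (b) isothermal: W = P₁V₁ ln(V₂/V₁) → W_b/(P₁V₁) = 1.409.
W_a / W_b = 3.092 / 1.409 = 2.194.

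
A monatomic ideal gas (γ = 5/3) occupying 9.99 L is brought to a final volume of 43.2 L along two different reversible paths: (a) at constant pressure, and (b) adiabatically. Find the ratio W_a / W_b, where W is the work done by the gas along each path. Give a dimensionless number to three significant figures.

W_a / W_b ≈ 3.56

Path (a) isobaric: W = P₁(V₂ − V₁) → W_a/(P₁V₁) = 3.324.
Path (b) adiabatic: W = P₁V₁(1 − (V₁/V₂)^(γ−1))/(γ−1) → W_b/(P₁V₁) = 0.9349.
W_a / W_b = 3.324 / 0.9349 = 3.556.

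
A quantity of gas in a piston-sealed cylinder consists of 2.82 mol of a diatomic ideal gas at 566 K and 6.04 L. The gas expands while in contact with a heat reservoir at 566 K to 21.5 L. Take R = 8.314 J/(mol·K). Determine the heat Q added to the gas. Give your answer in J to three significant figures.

Isothermal ⇒ ΔU = 0, so Q = W = nRT ln(V₂/V₁).
Q = (2.82)(8.314)(566) ln(21.5/6.04) = 13270 × 1.27 = 16848 J.

Q ≈ 16800 J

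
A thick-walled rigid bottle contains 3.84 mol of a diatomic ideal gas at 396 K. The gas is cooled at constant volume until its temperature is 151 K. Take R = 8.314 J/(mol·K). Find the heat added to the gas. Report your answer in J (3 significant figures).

Constant volume ⇒ W = 0, so Q = ΔU = nCᵥΔT with Cᵥ = 5R/2 = 20.79 J/(mol·K).
ΔU = (3.84)(20.79)(151 − 396) = -19555 J.

Q ≈ -19600 J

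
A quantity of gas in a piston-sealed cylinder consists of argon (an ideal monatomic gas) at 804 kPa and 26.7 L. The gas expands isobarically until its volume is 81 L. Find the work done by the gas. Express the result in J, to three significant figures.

Isobaric: W = P ΔV.
W = (804 kPa)(81 − 26.7 L) = (804)(54.3) = 43657 J.

W ≈ 43700 J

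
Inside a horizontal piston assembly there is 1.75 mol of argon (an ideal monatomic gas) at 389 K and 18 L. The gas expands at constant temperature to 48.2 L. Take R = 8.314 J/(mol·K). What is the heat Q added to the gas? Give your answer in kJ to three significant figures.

Q ≈ 5.57 kJ

Isothermal ⇒ ΔU = 0, so Q = W = nRT ln(V₂/V₁).
Q = (1.75)(8.314)(389) ln(48.2/18) = 5660 × 0.985 = 5575 J.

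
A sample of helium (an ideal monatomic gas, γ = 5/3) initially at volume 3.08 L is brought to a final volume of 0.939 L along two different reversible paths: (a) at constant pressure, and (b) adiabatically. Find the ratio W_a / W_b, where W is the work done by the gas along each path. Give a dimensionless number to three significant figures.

W_a / W_b ≈ 0.384

Path (a) isobaric: W = P₁(V₂ − V₁) → W_a/(P₁V₁) = -0.6951.
Path (b) adiabatic: W = P₁V₁(1 − (V₁/V₂)^(γ−1))/(γ−1) → W_b/(P₁V₁) = -1.811.
W_a / W_b = -0.6951 / -1.811 = 0.3837.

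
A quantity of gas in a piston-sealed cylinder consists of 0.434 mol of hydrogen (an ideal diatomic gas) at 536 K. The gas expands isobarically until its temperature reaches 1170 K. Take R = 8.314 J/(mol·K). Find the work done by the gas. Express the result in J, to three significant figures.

Isobaric: W = P ΔV = nR ΔT.
W = (0.434)(8.314)(1170 − 536) = 2288 J.

W ≈ 2290 J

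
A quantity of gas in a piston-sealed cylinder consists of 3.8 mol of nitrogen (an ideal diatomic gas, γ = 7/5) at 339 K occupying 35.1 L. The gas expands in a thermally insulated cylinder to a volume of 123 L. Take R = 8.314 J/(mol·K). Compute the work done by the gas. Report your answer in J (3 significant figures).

Adiabatic: TV^(γ−1) = const with γ = 7/5.
T₂ = T₁ (V₁/V₂)^(γ−1) = 339 × (35.1/123)^0.4 = 339 × 0.6056 = 205.3 K.
W_by = nCᵥ(T₁ − T₂) = (3.8)(20.79)(339 − 205.3) = 10561 J.

W ≈ 10600 J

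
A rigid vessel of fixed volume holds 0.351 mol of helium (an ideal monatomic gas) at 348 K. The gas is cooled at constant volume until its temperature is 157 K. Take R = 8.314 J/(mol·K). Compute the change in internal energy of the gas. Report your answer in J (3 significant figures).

ΔU ≈ -836 J

Constant volume ⇒ W = 0, so Q = ΔU = nCᵥΔT with Cᵥ = 3R/2 = 12.47 J/(mol·K).
ΔU = (0.351)(12.47)(157 − 348) = -836.1 J.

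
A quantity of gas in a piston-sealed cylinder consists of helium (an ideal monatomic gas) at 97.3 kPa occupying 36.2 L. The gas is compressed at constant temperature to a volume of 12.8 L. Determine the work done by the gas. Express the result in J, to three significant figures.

W ≈ -3660 J

Isothermal: W = nRT ln(V₂/V₁) = P₁V₁ ln(V₂/V₁).
P₁V₁ = (97.3 kPa)(36.2 L) = 3522 J.
W = 3522 × ln(12.8/36.2) = 3522 × -1.04
W_by_gas = -3662 J.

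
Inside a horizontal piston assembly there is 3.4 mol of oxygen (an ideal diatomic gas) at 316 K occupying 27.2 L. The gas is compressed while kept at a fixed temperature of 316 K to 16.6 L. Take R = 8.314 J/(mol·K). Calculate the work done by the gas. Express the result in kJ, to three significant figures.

Isothermal: W = nRT ln(V₂/V₁).
W = (3.4)(8.314)(316) × ln(16.6/27.2)
  = 8933 × -0.4938
W_by_gas = -4411 J.

W ≈ -4.41 kJ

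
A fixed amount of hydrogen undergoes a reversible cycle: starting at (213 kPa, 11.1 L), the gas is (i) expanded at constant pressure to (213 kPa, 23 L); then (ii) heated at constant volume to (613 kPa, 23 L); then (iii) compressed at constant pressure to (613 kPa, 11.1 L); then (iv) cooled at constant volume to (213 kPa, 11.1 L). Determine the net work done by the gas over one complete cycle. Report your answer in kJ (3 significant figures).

W_net ≈ -4.76 kJ

Constant-volume legs do no work.
W(i) = (213)(23 − 11.1) = 2535 J; W(iii) = (613)(11.1 − 23) = -7295 J.
W_net = 2535 − 7295 = -4760 J (the counter-clockwise enclosed area).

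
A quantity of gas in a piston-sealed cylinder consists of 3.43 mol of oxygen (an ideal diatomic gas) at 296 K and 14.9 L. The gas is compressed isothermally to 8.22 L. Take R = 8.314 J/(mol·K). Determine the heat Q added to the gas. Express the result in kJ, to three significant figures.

Isothermal ⇒ ΔU = 0, so Q = W = nRT ln(V₂/V₁).
Q = (3.43)(8.314)(296) ln(8.22/14.9) = 8441 × -0.5948 = -5021 J.

Q ≈ -5.02 kJ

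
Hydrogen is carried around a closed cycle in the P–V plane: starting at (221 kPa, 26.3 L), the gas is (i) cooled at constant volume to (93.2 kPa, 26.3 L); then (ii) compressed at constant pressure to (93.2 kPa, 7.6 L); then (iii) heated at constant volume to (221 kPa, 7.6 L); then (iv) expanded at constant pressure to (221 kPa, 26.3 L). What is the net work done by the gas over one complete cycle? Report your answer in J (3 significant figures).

W_net ≈ 2390 J

Constant-volume legs do no work.
W(ii) = (93.2)(7.6 − 26.3) = -1743 J; W(iv) = (221)(26.3 − 7.6) = 4133 J.
W_net = -1743 + 4133 = 2390 J (the clockwise enclosed area).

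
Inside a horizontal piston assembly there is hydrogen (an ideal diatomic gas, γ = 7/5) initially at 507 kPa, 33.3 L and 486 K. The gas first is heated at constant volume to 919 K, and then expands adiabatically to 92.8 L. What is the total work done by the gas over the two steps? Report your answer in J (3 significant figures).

Step 1 (isochoric): W = 0 (constant volume).
After step 1: P = 958.7 kPa (V unchanged).
Step 2 (adiabatic): W = (P₁V₁ − P₂V₂)/(γ−1) = (31925 − 21188)/0.4 = 26843 J.
W_total = 0 + 26843 = 26843 J.

W_total ≈ 26800 J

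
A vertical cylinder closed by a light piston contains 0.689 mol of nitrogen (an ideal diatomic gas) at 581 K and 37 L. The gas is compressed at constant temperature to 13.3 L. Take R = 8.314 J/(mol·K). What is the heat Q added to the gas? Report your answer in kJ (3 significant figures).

Q ≈ -3.41 kJ

Isothermal ⇒ ΔU = 0, so Q = W = nRT ln(V₂/V₁).
Q = (0.689)(8.314)(581) ln(13.3/37) = 3328 × -1.023 = -3405 J.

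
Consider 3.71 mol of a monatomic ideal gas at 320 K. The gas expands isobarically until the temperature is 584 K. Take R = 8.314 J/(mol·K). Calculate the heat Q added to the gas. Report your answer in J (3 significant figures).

Q ≈ 20400 J

Isobaric: W = nRΔT = (3.71)(8.314)(264) = 8143 J.
ΔU = nCᵥΔT with Cᵥ = 3R/2: ΔU = (3.71)(12.47)(264) = 12215 J.
Q = ΔU + W = 12215 + 8143 = 20358 J.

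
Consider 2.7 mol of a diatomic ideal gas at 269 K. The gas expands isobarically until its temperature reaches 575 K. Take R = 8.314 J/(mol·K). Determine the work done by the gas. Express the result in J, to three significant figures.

Isobaric: W = P ΔV = nR ΔT.
W = (2.7)(8.314)(575 − 269) = 6869 J.

W ≈ 6870 J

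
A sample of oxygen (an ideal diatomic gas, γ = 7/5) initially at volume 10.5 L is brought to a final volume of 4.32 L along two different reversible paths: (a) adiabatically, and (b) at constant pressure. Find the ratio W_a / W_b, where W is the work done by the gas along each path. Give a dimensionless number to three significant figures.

Path (a) adiabatic: W = P₁V₁(1 − (V₁/V₂)^(γ−1))/(γ−1) → W_a/(P₁V₁) = -1.066.
Path (b) isobaric: W = P₁(V₂ − V₁) → W_b/(P₁V₁) = -0.5886.
W_a / W_b = -1.066 / -0.5886 = 1.812.

W_a / W_b ≈ 1.81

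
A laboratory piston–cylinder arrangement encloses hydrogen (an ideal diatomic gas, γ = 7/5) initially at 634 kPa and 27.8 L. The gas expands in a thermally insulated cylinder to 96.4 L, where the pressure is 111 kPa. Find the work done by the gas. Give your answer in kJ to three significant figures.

W ≈ 17.3 kJ

Adiabatic: W = (P₁V₁ − P₂V₂)/(γ − 1) with γ = 7/5.
P₁V₁ = 17625 J, P₂V₂ = 10700 J.
W = (17625 − 10700) / 0.4 = 17312 J.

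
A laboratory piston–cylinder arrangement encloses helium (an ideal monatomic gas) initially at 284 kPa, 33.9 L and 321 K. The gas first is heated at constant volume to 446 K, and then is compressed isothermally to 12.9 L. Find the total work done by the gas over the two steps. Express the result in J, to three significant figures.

Step 1 (isochoric): W = 0 (constant volume).
After step 1: P = 394.6 kPa (V unchanged).
Step 2 (isothermal): W = P₁V₁ ln(V₂/V₁) = (13377) ln(12.9/33.9) = -12924 J.
W_total = 0 − 12924 = -12924 J.

W_total ≈ -12900 J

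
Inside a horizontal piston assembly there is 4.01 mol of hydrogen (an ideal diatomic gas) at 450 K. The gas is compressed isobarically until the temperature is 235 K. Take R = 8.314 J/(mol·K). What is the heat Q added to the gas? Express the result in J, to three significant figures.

Q ≈ -25100 J

Isobaric: W = nRΔT = (4.01)(8.314)(-215) = -7168 J.
ΔU = nCᵥΔT with Cᵥ = 5R/2: ΔU = (4.01)(20.79)(-215) = -17920 J.
Q = ΔU + W = -17920 − 7168 = -25088 J.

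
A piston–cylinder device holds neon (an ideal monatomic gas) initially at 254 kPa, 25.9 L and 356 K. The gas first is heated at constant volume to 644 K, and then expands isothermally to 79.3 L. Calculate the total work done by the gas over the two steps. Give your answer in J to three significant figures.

Step 1 (isochoric): W = 0 (constant volume).
After step 1: P = 459.5 kPa (V unchanged).
Step 2 (isothermal): W = P₁V₁ ln(V₂/V₁) = (11901) ln(79.3/25.9) = 13317 J.
W_total = 0 + 13317 = 13317 J.

W_total ≈ 13300 J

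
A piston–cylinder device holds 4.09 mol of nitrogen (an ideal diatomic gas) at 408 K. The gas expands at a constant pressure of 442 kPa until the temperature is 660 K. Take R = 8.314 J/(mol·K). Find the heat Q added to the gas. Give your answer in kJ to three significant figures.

Q ≈ 30.0 kJ

Isobaric: W = nRΔT = (4.09)(8.314)(252) = 8569 J.
ΔU = nCᵥΔT with Cᵥ = 5R/2: ΔU = (4.09)(20.79)(252) = 21423 J.
Q = ΔU + W = 21423 + 8569 = 29992 J.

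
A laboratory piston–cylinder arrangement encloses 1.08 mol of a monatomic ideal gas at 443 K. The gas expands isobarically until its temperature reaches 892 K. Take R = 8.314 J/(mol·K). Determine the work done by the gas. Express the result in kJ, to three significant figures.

Isobaric: W = P ΔV = nR ΔT.
W = (1.08)(8.314)(892 − 443) = 4032 J.

W ≈ 4.03 kJ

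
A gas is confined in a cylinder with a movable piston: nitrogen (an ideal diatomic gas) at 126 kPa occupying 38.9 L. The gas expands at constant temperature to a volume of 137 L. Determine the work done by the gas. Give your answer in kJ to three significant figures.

W ≈ 6.17 kJ

Isothermal: W = nRT ln(V₂/V₁) = P₁V₁ ln(V₂/V₁).
P₁V₁ = (126 kPa)(38.9 L) = 4901 J.
W = 4901 × ln(137/38.9) = 4901 × 1.259
W_by_gas = 6171 J.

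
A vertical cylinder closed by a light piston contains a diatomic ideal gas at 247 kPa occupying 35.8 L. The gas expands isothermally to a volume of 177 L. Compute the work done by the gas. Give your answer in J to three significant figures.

Isothermal: W = nRT ln(V₂/V₁) = P₁V₁ ln(V₂/V₁).
P₁V₁ = (247 kPa)(35.8 L) = 8843 J.
W = 8843 × ln(177/35.8) = 8843 × 1.598
W_by_gas = 14132 J.

W ≈ 14100 J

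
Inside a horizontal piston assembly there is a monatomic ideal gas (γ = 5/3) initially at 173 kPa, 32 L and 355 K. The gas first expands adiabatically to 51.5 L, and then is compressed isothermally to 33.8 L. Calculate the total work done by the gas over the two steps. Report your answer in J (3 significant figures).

Step 1 (adiabatic): W = (P₁V₁ − P₂V₂)/(γ−1) = (5536 − 4031)/0.667 = 2257 J.
After step 1: P = 78.27 kPa, V = 51.5 L, T = 258.5 K.
Step 2 (isothermal): W = P₁V₁ ln(V₂/V₁) = (4031) ln(33.8/51.5) = -1698 J.
W_total = 2257 − 1698 = 559.8 J.

W_total ≈ 560 J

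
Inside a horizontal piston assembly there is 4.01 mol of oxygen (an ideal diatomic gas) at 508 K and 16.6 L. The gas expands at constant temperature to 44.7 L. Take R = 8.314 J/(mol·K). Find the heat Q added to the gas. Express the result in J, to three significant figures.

Q ≈ 16800 J

Isothermal ⇒ ΔU = 0, so Q = W = nRT ln(V₂/V₁).
Q = (4.01)(8.314)(508) ln(44.7/16.6) = 16936 × 0.9906 = 16777 J.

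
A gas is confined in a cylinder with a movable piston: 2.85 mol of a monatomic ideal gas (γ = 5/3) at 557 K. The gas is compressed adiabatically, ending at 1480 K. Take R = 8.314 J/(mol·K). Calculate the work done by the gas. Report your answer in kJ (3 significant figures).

Adiabatic ⇒ Q = 0, so W_by = −ΔU = nCᵥ(T₁ − T₂).
Cᵥ = 3R/2 = 12.47 J/(mol·K).
W = (2.85)(12.47)(557 − 1480) = -32806 J.

W ≈ -32.8 kJ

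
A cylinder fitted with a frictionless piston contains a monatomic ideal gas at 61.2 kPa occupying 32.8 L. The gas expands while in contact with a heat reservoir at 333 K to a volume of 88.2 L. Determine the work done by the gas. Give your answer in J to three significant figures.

Isothermal: W = nRT ln(V₂/V₁) = P₁V₁ ln(V₂/V₁).
P₁V₁ = (61.2 kPa)(32.8 L) = 2007 J.
W = 2007 × ln(88.2/32.8) = 2007 × 0.9892
W_by_gas = 1986 J.

W ≈ 1990 J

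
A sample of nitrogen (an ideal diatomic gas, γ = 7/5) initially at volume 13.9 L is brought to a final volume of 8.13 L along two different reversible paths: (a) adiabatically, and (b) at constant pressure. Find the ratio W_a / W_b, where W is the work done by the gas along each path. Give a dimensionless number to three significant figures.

W_a / W_b ≈ 1.44

Path (a) adiabatic: W = P₁V₁(1 − (V₁/V₂)^(γ−1))/(γ−1) → W_a/(P₁V₁) = -0.5982.
Path (b) isobaric: W = P₁(V₂ − V₁) → W_b/(P₁V₁) = -0.4151.
W_a / W_b = -0.5982 / -0.4151 = 1.441.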